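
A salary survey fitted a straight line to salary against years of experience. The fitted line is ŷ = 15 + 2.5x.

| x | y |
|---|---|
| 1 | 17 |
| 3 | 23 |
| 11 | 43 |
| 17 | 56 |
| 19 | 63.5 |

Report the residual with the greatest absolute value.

e = -1.5

x=1: ŷ = 15 + 2.5·1 = 17.5; e = 17 − 17.5 = -0.5
x=3: ŷ = 15 + 2.5·3 = 22.5; e = 23 − 22.5 = 0.5
x=11: ŷ = 15 + 2.5·11 = 42.5; e = 43 − 42.5 = 0.5
x=17: ŷ = 15 + 2.5·17 = 57.5; e = 56 − 57.5 = -1.5
x=19: ŷ = 15 + 2.5·19 = 62.5; e = 63.5 − 62.5 = 1
Largest |e| is 1.5 at x = 17, residual -1.5.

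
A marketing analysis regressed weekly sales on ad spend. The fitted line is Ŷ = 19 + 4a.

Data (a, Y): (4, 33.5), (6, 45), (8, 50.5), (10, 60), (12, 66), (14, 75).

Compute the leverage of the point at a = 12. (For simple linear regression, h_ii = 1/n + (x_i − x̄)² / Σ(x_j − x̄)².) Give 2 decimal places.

ā = (4 + 6 + 8 + 10 + 12 + 14)/6 = 9
Σ(a − ā)² = 25 + 9 + 1 + 1 + 9 + 25 = 70
h = 1/6 + (3)²/70 = 0.166667 + 0.128571 = 0.30

h = 0.30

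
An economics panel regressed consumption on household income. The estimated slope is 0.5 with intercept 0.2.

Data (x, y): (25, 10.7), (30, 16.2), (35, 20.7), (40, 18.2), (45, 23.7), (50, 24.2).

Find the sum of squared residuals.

SSE = 20

x=25: ŷ = 0.2 + 0.5·25 = 12.7; e = 10.7 − 12.7 = -2
x=30: ŷ = 0.2 + 0.5·30 = 15.2; e = 16.2 − 15.2 = 1
x=35: ŷ = 0.2 + 0.5·35 = 17.7; e = 20.7 − 17.7 = 3
x=40: ŷ = 0.2 + 0.5·40 = 20.2; e = 18.2 − 20.2 = -2
x=45: ŷ = 0.2 + 0.5·45 = 22.7; e = 23.7 − 22.7 = 1
x=50: ŷ = 0.2 + 0.5·50 = 25.2; e = 24.2 − 25.2 = -1
SSE = 4 + 1 + 9 + 4 + 1 + 1 = 20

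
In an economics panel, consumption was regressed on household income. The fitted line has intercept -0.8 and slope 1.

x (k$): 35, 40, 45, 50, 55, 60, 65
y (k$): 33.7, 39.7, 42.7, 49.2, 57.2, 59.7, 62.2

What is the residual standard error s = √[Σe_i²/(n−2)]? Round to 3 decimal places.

x=35: ŷ = -0.8 + 35 = 34.2; e = 33.7 − 34.2 = -0.5
x=40: ŷ = -0.8 + 40 = 39.2; e = 39.7 − 39.2 = 0.5
x=45: ŷ = -0.8 + 45 = 44.2; e = 42.7 − 44.2 = -1.5
x=50: ŷ = -0.8 + 50 = 49.2; e = 49.2 − 49.2 = 0
x=55: ŷ = -0.8 + 55 = 54.2; e = 57.2 − 54.2 = 3
x=60: ŷ = -0.8 + 60 = 59.2; e = 59.7 − 59.2 = 0.5
x=65: ŷ = -0.8 + 65 = 64.2; e = 62.2 − 64.2 = -2
SSE = 0.25 + 0.25 + 2.25 + 0 + 9 + 0.25 + 4 = 16
s = √(16/5) = √3.2 ≈ 1.789

s = 1.789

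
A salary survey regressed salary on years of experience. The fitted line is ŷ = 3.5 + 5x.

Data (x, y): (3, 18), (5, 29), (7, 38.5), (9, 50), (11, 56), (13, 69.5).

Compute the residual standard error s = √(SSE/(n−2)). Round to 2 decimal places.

x=3: ŷ = 3.5 + 5·3 = 18.5; e = 18 − 18.5 = -0.5
x=5: ŷ = 3.5 + 5·5 = 28.5; e = 29 − 28.5 = 0.5
x=7: ŷ = 3.5 + 5·7 = 38.5; e = 38.5 − 38.5 = 0
x=9: ŷ = 3.5 + 5·9 = 48.5; e = 50 − 48.5 = 1.5
x=11: ŷ = 3.5 + 5·11 = 58.5; e = 56 − 58.5 = -2.5
x=13: ŷ = 3.5 + 5·13 = 68.5; e = 69.5 − 68.5 = 1
SSE = 0.25 + 0.25 + 0 + 2.25 + 6.25 + 1 = 10
s = √(10/4) = √2.5 ≈ 1.58

s = 1.58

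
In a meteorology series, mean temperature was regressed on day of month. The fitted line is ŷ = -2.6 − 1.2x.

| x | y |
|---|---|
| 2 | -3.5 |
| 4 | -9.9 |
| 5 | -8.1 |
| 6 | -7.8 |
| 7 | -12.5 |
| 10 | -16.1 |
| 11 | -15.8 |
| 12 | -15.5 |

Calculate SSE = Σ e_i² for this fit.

x=2: ŷ = -2.6 − 1.2·2 = -5; e = -3.5 − (-5) = 1.5
x=4: ŷ = -2.6 − 1.2·4 = -7.4; e = -9.9 − (-7.4) = -2.5
x=5: ŷ = -2.6 − 1.2·5 = -8.6; e = -8.1 − (-8.6) = 0.5
x=6: ŷ = -2.6 − 1.2·6 = -9.8; e = -7.8 − (-9.8) = 2
x=7: ŷ = -2.6 − 1.2·7 = -11; e = -12.5 − (-11) = -1.5
x=10: ŷ = -2.6 − 1.2·10 = -14.6; e = -16.1 − (-14.6) = -1.5
x=11: ŷ = -2.6 − 1.2·11 = -15.8; e = -15.8 − (-15.8) = 0
x=12: ŷ = -2.6 − 1.2·12 = -17; e = -15.5 − (-17) = 1.5
SSE = 2.25 + 6.25 + 0.25 + 4 + 2.25 + 2.25 + 0 + 2.25 = 19.5

SSE = 19.5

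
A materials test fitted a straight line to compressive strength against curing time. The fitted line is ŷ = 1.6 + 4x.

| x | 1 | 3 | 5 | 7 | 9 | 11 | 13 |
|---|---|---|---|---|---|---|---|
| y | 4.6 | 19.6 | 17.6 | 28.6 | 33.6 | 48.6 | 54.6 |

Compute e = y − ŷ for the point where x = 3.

ŷ = 1.6 + 4·3 = 13.6
e = 19.6 − 13.6 = 6

e = 6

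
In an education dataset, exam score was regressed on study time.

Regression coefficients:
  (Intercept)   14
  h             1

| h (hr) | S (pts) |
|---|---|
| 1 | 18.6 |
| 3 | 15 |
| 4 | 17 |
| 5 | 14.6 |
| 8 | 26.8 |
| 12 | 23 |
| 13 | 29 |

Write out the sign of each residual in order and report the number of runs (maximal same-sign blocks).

5 runs

h=1: Ŝ = 14 + 1 = 15; r = 18.6 − 15 = 3.6
h=3: Ŝ = 14 + 3 = 17; r = 15 − 17 = -2
h=4: Ŝ = 14 + 4 = 18; r = 17 − 18 = -1
h=5: Ŝ = 14 + 5 = 19; r = 14.6 − 19 = -4.4
h=8: Ŝ = 14 + 8 = 22; r = 26.8 − 22 = 4.8
h=12: Ŝ = 14 + 12 = 26; r = 23 − 26 = -3
h=13: Ŝ = 14 + 13 = 27; r = 29 − 27 = 2
Signs: + − − − + − +
Runs: +×1, −×3, +×1, −×1, +×1 → 5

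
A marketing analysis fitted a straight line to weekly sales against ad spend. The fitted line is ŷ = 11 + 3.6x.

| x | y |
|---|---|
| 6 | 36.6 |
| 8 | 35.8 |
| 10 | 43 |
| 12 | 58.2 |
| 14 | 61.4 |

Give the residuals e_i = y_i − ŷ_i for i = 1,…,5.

4, -4, -4, 4, 0

x=6: ŷ = 11 + 3.6·6 = 32.6; e = 36.6 − 32.6 = 4
x=8: ŷ = 11 + 3.6·8 = 39.8; e = 35.8 − 39.8 = -4
x=10: ŷ = 11 + 3.6·10 = 47; e = 43 − 47 = -4
x=12: ŷ = 11 + 3.6·12 = 54.2; e = 58.2 − 54.2 = 4
x=14: ŷ = 11 + 3.6·14 = 61.4; e = 61.4 − 61.4 = 0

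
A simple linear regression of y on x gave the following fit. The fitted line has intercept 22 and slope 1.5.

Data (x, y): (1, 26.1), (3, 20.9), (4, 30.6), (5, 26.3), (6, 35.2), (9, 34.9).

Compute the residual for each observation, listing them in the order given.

2.6, -5.6, 2.6, -3.2, 4.2, -0.6

x=1: ŷ = 22 + 1.5·1 = 23.5; e = 26.1 − 23.5 = 2.6
x=3: ŷ = 22 + 1.5·3 = 26.5; e = 20.9 − 26.5 = -5.6
x=4: ŷ = 22 + 1.5·4 = 28; e = 30.6 − 28 = 2.6
x=5: ŷ = 22 + 1.5·5 = 29.5; e = 26.3 − 29.5 = -3.2
x=6: ŷ = 22 + 1.5·6 = 31; e = 35.2 − 31 = 4.2
x=9: ŷ = 22 + 1.5·9 = 35.5; e = 34.9 − 35.5 = -0.6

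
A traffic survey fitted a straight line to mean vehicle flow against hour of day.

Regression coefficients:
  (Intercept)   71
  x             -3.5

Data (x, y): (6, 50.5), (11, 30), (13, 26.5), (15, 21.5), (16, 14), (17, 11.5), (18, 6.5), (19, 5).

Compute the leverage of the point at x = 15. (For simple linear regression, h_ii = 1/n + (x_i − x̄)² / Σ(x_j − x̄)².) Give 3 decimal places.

x̄ = (6 + 11 + 13 + 15 + 16 + 17 + 18 + 19)/8 = 14.375
Σ(x − x̄)² = 70.1406 + 11.3906 + 1.89062 + 0.390625 + 2.64062 + 6.89062 + 13.1406 + 21.3906 = 127.875
h = 1/8 + (0.625)²/127.875 = 0.125 + 0.00305474 = 0.128

h = 0.128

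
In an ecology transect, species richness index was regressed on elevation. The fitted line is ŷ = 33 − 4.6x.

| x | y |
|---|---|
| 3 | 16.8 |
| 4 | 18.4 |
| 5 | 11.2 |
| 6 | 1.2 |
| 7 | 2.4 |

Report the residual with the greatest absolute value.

r = -4.2

x=3: ŷ = 33 − 4.6·3 = 19.2; r = 16.8 − 19.2 = -2.4
x=4: ŷ = 33 − 4.6·4 = 14.6; r = 18.4 − 14.6 = 3.8
x=5: ŷ = 33 − 4.6·5 = 10; r = 11.2 − 10 = 1.2
x=6: ŷ = 33 − 4.6·6 = 5.4; r = 1.2 − 5.4 = -4.2
x=7: ŷ = 33 − 4.6·7 = 0.8; r = 2.4 − 0.8 = 1.6
Largest |r| is 4.2 at x = 6, residual -4.2.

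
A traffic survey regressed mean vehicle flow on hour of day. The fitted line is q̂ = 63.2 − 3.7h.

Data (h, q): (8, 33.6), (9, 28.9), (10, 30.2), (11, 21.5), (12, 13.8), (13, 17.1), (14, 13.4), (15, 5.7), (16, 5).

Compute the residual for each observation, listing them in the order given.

h=8: q̂ = 63.2 − 3.7·8 = 33.6; r = 33.6 − 33.6 = 0
h=9: q̂ = 63.2 − 3.7·9 = 29.9; r = 28.9 − 29.9 = -1
h=10: q̂ = 63.2 − 3.7·10 = 26.2; r = 30.2 − 26.2 = 4
h=11: q̂ = 63.2 − 3.7·11 = 22.5; r = 21.5 − 22.5 = -1
h=12: q̂ = 63.2 − 3.7·12 = 18.8; r = 13.8 − 18.8 = -5
h=13: q̂ = 63.2 − 3.7·13 = 15.1; r = 17.1 − 15.1 = 2
h=14: q̂ = 63.2 − 3.7·14 = 11.4; r = 13.4 − 11.4 = 2
h=15: q̂ = 63.2 − 3.7·15 = 7.7; r = 5.7 − 7.7 = -2
h=16: q̂ = 63.2 − 3.7·16 = 4; r = 5 − 4 = 1

0, -1, 4, -1, -5, 2, 2, -2, 1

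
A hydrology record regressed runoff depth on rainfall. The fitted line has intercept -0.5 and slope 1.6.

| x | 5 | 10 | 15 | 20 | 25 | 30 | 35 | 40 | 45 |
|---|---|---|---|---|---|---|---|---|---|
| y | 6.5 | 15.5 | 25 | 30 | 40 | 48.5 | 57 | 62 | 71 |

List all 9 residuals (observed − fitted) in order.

x=5: ŷ = -0.5 + 1.6·5 = 7.5; r = 6.5 − 7.5 = -1
x=10: ŷ = -0.5 + 1.6·10 = 15.5; r = 15.5 − 15.5 = 0
x=15: ŷ = -0.5 + 1.6·15 = 23.5; r = 25 − 23.5 = 1.5
x=20: ŷ = -0.5 + 1.6·20 = 31.5; r = 30 − 31.5 = -1.5
x=25: ŷ = -0.5 + 1.6·25 = 39.5; r = 40 − 39.5 = 0.5
x=30: ŷ = -0.5 + 1.6·30 = 47.5; r = 48.5 − 47.5 = 1
x=35: ŷ = -0.5 + 1.6·35 = 55.5; r = 57 − 55.5 = 1.5
x=40: ŷ = -0.5 + 1.6·40 = 63.5; r = 62 − 63.5 = -1.5
x=45: ŷ = -0.5 + 1.6·45 = 71.5; r = 71 − 71.5 = -0.5

-1, 0, 1.5, -1.5, 0.5, 1, 1.5, -1.5, -0.5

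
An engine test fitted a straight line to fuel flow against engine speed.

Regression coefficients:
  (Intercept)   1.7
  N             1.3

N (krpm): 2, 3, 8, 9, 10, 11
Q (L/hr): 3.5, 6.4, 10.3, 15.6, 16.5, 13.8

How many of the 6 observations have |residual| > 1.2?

4

N=2: Q̂ = 1.7 + 1.3·2 = 4.3; e = 3.5 − 4.3 = -0.8
N=3: Q̂ = 1.7 + 1.3·3 = 5.6; e = 6.4 − 5.6 = 0.8
N=8: Q̂ = 1.7 + 1.3·8 = 12.1; e = 10.3 − 12.1 = -1.8
N=9: Q̂ = 1.7 + 1.3·9 = 13.4; e = 15.6 − 13.4 = 2.2
N=10: Q̂ = 1.7 + 1.3·10 = 14.7; e = 16.5 − 14.7 = 1.8
N=11: Q̂ = 1.7 + 1.3·11 = 16; e = 13.8 − 16 = -2.2
|e| > 1.2: N=8 (|e|=1.8), N=9 (|e|=2.2), N=10 (|e|=1.8), N=11 (|e|=2.2) → 4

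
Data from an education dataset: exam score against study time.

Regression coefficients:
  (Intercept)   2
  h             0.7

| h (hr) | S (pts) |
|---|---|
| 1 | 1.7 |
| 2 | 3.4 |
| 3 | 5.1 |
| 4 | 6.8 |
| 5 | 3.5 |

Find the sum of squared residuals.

h=1: Ŝ = 2 + 0.7·1 = 2.7; r = 1.7 − 2.7 = -1
h=2: Ŝ = 2 + 0.7·2 = 3.4; r = 3.4 − 3.4 = 0
h=3: Ŝ = 2 + 0.7·3 = 4.1; r = 5.1 − 4.1 = 1
h=4: Ŝ = 2 + 0.7·4 = 4.8; r = 6.8 − 4.8 = 2
h=5: Ŝ = 2 + 0.7·5 = 5.5; r = 3.5 − 5.5 = -2
SSE = 1 + 0 + 1 + 4 + 4 = 10

SSE = 10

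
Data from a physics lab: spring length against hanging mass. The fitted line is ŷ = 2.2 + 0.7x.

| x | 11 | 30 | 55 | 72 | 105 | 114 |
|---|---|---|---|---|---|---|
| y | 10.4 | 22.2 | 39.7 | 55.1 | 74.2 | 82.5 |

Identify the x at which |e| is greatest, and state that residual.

x=11: ŷ = 2.2 + 0.7·11 = 9.9; e = 10.4 − 9.9 = 0.5
x=30: ŷ = 2.2 + 0.7·30 = 23.2; e = 22.2 − 23.2 = -1
x=55: ŷ = 2.2 + 0.7·55 = 40.7; e = 39.7 − 40.7 = -1
x=72: ŷ = 2.2 + 0.7·72 = 52.6; e = 55.1 − 52.6 = 2.5
x=105: ŷ = 2.2 + 0.7·105 = 75.7; e = 74.2 − 75.7 = -1.5
x=114: ŷ = 2.2 + 0.7·114 = 82; e = 82.5 − 82 = 0.5
Largest |e| is 2.5 at x = 72, residual 2.5.

x = 72, e = 2.5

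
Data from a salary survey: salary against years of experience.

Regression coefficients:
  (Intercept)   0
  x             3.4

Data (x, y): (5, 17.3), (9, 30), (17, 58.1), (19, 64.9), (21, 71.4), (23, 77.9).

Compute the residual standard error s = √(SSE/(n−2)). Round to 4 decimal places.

s = 0.4243

x=5: ŷ = 3.4·5 = 17; e = 17.3 − 17 = 0.3
x=9: ŷ = 3.4·9 = 30.6; e = 30 − 30.6 = -0.6
x=17: ŷ = 3.4·17 = 57.8; e = 58.1 − 57.8 = 0.3
x=19: ŷ = 3.4·19 = 64.6; e = 64.9 − 64.6 = 0.3
x=21: ŷ = 3.4·21 = 71.4; e = 71.4 − 71.4 = 0
x=23: ŷ = 3.4·23 = 78.2; e = 77.9 − 78.2 = -0.3
SSE = 0.09 + 0.36 + 0.09 + 0.09 + 0 + 0.09 = 0.72
s = √(0.72/4) = √0.18 ≈ 0.4243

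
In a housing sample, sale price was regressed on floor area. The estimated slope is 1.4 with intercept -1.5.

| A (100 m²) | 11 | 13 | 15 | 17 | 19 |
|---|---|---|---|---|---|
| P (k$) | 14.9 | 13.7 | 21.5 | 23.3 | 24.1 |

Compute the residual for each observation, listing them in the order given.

A=11: ŷ = -1.5 + 1.4·11 = 13.9; e = 14.9 − 13.9 = 1
A=13: ŷ = -1.5 + 1.4·13 = 16.7; e = 13.7 − 16.7 = -3
A=15: ŷ = -1.5 + 1.4·15 = 19.5; e = 21.5 − 19.5 = 2
A=17: ŷ = -1.5 + 1.4·17 = 22.3; e = 23.3 − 22.3 = 1
A=19: ŷ = -1.5 + 1.4·19 = 25.1; e = 24.1 − 25.1 = -1

1, -3, 2, 1, -1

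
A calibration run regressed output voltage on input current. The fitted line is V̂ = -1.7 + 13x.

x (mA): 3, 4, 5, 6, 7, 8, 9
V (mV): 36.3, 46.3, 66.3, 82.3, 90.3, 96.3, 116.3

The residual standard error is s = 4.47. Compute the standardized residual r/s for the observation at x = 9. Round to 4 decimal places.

0.2237

V̂ = -1.7 + 13·9 = 115.3
r = 116.3 − 115.3 = 1
r/s = 1 / 4.47 = 0.2237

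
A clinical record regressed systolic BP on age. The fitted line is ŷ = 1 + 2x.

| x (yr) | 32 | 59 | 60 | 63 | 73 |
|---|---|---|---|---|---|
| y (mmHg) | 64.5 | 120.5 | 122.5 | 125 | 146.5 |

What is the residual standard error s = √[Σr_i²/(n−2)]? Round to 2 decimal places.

s = 1.73

x=32: ŷ = 1 + 2·32 = 65; r = 64.5 − 65 = -0.5
x=59: ŷ = 1 + 2·59 = 119; r = 120.5 − 119 = 1.5
x=60: ŷ = 1 + 2·60 = 121; r = 122.5 − 121 = 1.5
x=63: ŷ = 1 + 2·63 = 127; r = 125 − 127 = -2
x=73: ŷ = 1 + 2·73 = 147; r = 146.5 − 147 = -0.5
SSE = 0.25 + 2.25 + 2.25 + 4 + 0.25 = 9
s = √(9/3) = √3 ≈ 1.73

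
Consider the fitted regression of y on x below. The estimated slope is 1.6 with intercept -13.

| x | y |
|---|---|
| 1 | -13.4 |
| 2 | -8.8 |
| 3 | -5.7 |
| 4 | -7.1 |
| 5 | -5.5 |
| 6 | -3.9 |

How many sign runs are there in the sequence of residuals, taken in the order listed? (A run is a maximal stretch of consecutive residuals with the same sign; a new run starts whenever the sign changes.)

x=1: ŷ = -13 + 1.6·1 = -11.4; e = -13.4 − (-11.4) = -2
x=2: ŷ = -13 + 1.6·2 = -9.8; e = -8.8 − (-9.8) = 1
x=3: ŷ = -13 + 1.6·3 = -8.2; e = -5.7 − (-8.2) = 2.5
x=4: ŷ = -13 + 1.6·4 = -6.6; e = -7.1 − (-6.6) = -0.5
x=5: ŷ = -13 + 1.6·5 = -5; e = -5.5 − (-5) = -0.5
x=6: ŷ = -13 + 1.6·6 = -3.4; e = -3.9 − (-3.4) = -0.5
Signs: − + + − − −
Runs: −×1, +×2, −×3 → 3

3 runs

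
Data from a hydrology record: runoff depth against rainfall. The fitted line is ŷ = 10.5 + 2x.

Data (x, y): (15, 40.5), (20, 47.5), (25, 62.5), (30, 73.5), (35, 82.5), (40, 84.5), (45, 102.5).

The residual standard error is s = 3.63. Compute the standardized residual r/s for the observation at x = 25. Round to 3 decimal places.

ŷ = 10.5 + 2·25 = 60.5
r = 62.5 − 60.5 = 2
r/s = 2 / 3.63 = 0.551

0.551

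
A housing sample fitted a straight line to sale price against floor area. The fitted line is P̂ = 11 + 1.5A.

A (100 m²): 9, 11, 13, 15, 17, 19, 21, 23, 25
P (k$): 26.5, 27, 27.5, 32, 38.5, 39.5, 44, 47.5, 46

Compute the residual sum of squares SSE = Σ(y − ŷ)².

A=9: P̂ = 11 + 1.5·9 = 24.5; e = 26.5 − 24.5 = 2
A=11: P̂ = 11 + 1.5·11 = 27.5; e = 27 − 27.5 = -0.5
A=13: P̂ = 11 + 1.5·13 = 30.5; e = 27.5 − 30.5 = -3
A=15: P̂ = 11 + 1.5·15 = 33.5; e = 32 − 33.5 = -1.5
A=17: P̂ = 11 + 1.5·17 = 36.5; e = 38.5 − 36.5 = 2
A=19: P̂ = 11 + 1.5·19 = 39.5; e = 39.5 − 39.5 = 0
A=21: P̂ = 11 + 1.5·21 = 42.5; e = 44 − 42.5 = 1.5
A=23: P̂ = 11 + 1.5·23 = 45.5; e = 47.5 − 45.5 = 2
A=25: P̂ = 11 + 1.5·25 = 48.5; e = 46 − 48.5 = -2.5
SSE = 4 + 0.25 + 9 + 2.25 + 4 + 0 + 2.25 + 4 + 6.25 = 32

SSE = 32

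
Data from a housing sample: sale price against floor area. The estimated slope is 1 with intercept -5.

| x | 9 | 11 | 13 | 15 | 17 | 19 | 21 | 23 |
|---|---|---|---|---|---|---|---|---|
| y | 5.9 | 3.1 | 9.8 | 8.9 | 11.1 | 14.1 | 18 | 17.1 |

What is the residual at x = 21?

ŷ = -5 + 21 = 16
r = 18 − 16 = 2

r = 2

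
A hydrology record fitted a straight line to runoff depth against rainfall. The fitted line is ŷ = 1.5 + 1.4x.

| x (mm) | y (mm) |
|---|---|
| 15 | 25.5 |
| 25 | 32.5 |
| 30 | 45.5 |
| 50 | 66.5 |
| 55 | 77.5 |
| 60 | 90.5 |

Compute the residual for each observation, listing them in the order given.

x=15: ŷ = 1.5 + 1.4·15 = 22.5; e = 25.5 − 22.5 = 3
x=25: ŷ = 1.5 + 1.4·25 = 36.5; e = 32.5 − 36.5 = -4
x=30: ŷ = 1.5 + 1.4·30 = 43.5; e = 45.5 − 43.5 = 2
x=50: ŷ = 1.5 + 1.4·50 = 71.5; e = 66.5 − 71.5 = -5
x=55: ŷ = 1.5 + 1.4·55 = 78.5; e = 77.5 − 78.5 = -1
x=60: ŷ = 1.5 + 1.4·60 = 85.5; e = 90.5 − 85.5 = 5

3, -4, 2, -5, -1, 5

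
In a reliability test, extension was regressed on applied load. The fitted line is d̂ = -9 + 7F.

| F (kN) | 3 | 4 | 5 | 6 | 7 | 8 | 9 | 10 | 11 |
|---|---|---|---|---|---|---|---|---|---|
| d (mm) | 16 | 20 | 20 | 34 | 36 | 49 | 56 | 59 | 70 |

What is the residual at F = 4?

d̂ = -9 + 7·4 = 19
r = 20 − 19 = 1

r = 1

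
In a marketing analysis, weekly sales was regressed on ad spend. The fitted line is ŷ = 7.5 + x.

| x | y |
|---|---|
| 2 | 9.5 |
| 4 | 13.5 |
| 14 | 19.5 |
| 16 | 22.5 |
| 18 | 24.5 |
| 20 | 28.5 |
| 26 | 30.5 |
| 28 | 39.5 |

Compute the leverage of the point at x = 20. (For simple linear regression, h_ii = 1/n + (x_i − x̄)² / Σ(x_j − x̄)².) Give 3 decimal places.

h = 0.151

x̄ = (2 + 4 + 14 + 16 + 18 + 20 + 26 + 28)/8 = 16
Σ(x − x̄)² = 196 + 144 + 4 + 0 + 4 + 16 + 100 + 144 = 608
h = 1/8 + (4)²/608 = 0.125 + 0.0263158 = 0.151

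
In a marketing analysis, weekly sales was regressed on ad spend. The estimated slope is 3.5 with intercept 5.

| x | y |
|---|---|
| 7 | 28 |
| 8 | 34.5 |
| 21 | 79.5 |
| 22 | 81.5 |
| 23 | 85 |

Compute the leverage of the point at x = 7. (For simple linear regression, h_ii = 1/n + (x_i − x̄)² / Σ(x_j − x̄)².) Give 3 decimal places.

x̄ = (7 + 8 + 21 + 22 + 23)/5 = 16.2
Σ(x − x̄)² = 84.64 + 67.24 + 23.04 + 33.64 + 46.24 = 254.8
h = 1/5 + (-9.2)²/254.8 = 0.2 + 0.332182 = 0.532

h = 0.532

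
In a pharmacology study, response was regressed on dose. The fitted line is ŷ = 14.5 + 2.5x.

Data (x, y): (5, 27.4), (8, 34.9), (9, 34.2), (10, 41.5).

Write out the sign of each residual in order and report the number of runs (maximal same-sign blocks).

x=5: ŷ = 14.5 + 2.5·5 = 27; e = 27.4 − 27 = 0.4
x=8: ŷ = 14.5 + 2.5·8 = 34.5; e = 34.9 − 34.5 = 0.4
x=9: ŷ = 14.5 + 2.5·9 = 37; e = 34.2 − 37 = -2.8
x=10: ŷ = 14.5 + 2.5·10 = 39.5; e = 41.5 − 39.5 = 2
Signs: + + − +
Runs: +×2, −×1, +×1 → 3

3 runs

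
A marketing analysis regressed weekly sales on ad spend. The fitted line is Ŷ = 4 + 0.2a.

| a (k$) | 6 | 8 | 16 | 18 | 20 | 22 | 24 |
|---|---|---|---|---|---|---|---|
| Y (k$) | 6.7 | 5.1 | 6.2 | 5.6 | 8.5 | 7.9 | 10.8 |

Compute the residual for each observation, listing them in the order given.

a=6: Ŷ = 4 + 0.2·6 = 5.2; r = 6.7 − 5.2 = 1.5
a=8: Ŷ = 4 + 0.2·8 = 5.6; r = 5.1 − 5.6 = -0.5
a=16: Ŷ = 4 + 0.2·16 = 7.2; r = 6.2 − 7.2 = -1
a=18: Ŷ = 4 + 0.2·18 = 7.6; r = 5.6 − 7.6 = -2
a=20: Ŷ = 4 + 0.2·20 = 8; r = 8.5 − 8 = 0.5
a=22: Ŷ = 4 + 0.2·22 = 8.4; r = 7.9 − 8.4 = -0.5
a=24: Ŷ = 4 + 0.2·24 = 8.8; r = 10.8 − 8.8 = 2

1.5, -0.5, -1, -2, 0.5, -0.5, 2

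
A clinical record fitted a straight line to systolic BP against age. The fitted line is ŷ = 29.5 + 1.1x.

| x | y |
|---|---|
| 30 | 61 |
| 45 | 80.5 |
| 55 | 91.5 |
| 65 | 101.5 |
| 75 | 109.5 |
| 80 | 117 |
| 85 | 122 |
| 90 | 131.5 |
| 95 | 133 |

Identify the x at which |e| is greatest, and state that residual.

x=30: ŷ = 29.5 + 1.1·30 = 62.5; e = 61 − 62.5 = -1.5
x=45: ŷ = 29.5 + 1.1·45 = 79; e = 80.5 − 79 = 1.5
x=55: ŷ = 29.5 + 1.1·55 = 90; e = 91.5 − 90 = 1.5
x=65: ŷ = 29.5 + 1.1·65 = 101; e = 101.5 − 101 = 0.5
x=75: ŷ = 29.5 + 1.1·75 = 112; e = 109.5 − 112 = -2.5
x=80: ŷ = 29.5 + 1.1·80 = 117.5; e = 117 − 117.5 = -0.5
x=85: ŷ = 29.5 + 1.1·85 = 123; e = 122 − 123 = -1
x=90: ŷ = 29.5 + 1.1·90 = 128.5; e = 131.5 − 128.5 = 3
x=95: ŷ = 29.5 + 1.1·95 = 134; e = 133 − 134 = -1
Largest |e| is 3 at x = 90, residual 3.

x = 90, e = 3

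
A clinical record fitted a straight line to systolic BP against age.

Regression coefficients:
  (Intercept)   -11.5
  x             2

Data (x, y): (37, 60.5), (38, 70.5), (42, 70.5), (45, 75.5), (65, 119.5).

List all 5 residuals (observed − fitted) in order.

x=37: ŷ = -11.5 + 2·37 = 62.5; e = 60.5 − 62.5 = -2
x=38: ŷ = -11.5 + 2·38 = 64.5; e = 70.5 − 64.5 = 6
x=42: ŷ = -11.5 + 2·42 = 72.5; e = 70.5 − 72.5 = -2
x=45: ŷ = -11.5 + 2·45 = 78.5; e = 75.5 − 78.5 = -3
x=65: ŷ = -11.5 + 2·65 = 118.5; e = 119.5 − 118.5 = 1

-2, 6, -2, -3, 1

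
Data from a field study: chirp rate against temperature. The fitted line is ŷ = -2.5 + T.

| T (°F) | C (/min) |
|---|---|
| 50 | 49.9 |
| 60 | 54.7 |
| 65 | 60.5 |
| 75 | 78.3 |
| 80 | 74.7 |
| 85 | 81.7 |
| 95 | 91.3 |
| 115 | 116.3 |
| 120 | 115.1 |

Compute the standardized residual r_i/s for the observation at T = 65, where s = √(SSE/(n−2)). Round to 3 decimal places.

-0.587

T=50: ŷ = -2.5 + 50 = 47.5; r = 49.9 − 47.5 = 2.4
T=60: ŷ = -2.5 + 60 = 57.5; r = 54.7 − 57.5 = -2.8
T=65: ŷ = -2.5 + 65 = 62.5; r = 60.5 − 62.5 = -2
T=75: ŷ = -2.5 + 75 = 72.5; r = 78.3 − 72.5 = 5.8
T=80: ŷ = -2.5 + 80 = 77.5; r = 74.7 − 77.5 = -2.8
T=85: ŷ = -2.5 + 85 = 82.5; r = 81.7 − 82.5 = -0.8
T=95: ŷ = -2.5 + 95 = 92.5; r = 91.3 − 92.5 = -1.2
T=115: ŷ = -2.5 + 115 = 112.5; r = 116.3 − 112.5 = 3.8
T=120: ŷ = -2.5 + 120 = 117.5; r = 115.1 − 117.5 = -2.4
SSE = 5.76 + 7.84 + 4 + 33.64 + 7.84 + 0.64 + 1.44 + 14.44 + 5.76 = 81.36
s = √(81.36/7) = 3.40923
r/s = -2 / 3.40923 = -0.587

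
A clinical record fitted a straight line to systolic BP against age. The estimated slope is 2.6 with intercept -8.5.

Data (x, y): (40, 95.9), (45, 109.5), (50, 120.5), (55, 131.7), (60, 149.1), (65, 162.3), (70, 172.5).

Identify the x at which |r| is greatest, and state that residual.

x=40: ŷ = -8.5 + 2.6·40 = 95.5; r = 95.9 − 95.5 = 0.4
x=45: ŷ = -8.5 + 2.6·45 = 108.5; r = 109.5 − 108.5 = 1
x=50: ŷ = -8.5 + 2.6·50 = 121.5; r = 120.5 − 121.5 = -1
x=55: ŷ = -8.5 + 2.6·55 = 134.5; r = 131.7 − 134.5 = -2.8
x=60: ŷ = -8.5 + 2.6·60 = 147.5; r = 149.1 − 147.5 = 1.6
x=65: ŷ = -8.5 + 2.6·65 = 160.5; r = 162.3 − 160.5 = 1.8
x=70: ŷ = -8.5 + 2.6·70 = 173.5; r = 172.5 − 173.5 = -1
Largest |r| is 2.8 at x = 55, residual -2.8.

x = 55, r = -2.8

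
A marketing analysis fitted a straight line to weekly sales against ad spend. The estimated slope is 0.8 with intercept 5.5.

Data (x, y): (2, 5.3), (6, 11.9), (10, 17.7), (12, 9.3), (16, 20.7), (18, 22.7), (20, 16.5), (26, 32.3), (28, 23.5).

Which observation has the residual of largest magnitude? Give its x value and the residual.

x=2: ŷ = 5.5 + 0.8·2 = 7.1; r = 5.3 − 7.1 = -1.8
x=6: ŷ = 5.5 + 0.8·6 = 10.3; r = 11.9 − 10.3 = 1.6
x=10: ŷ = 5.5 + 0.8·10 = 13.5; r = 17.7 − 13.5 = 4.2
x=12: ŷ = 5.5 + 0.8·12 = 15.1; r = 9.3 − 15.1 = -5.8
x=16: ŷ = 5.5 + 0.8·16 = 18.3; r = 20.7 − 18.3 = 2.4
x=18: ŷ = 5.5 + 0.8·18 = 19.9; r = 22.7 − 19.9 = 2.8
x=20: ŷ = 5.5 + 0.8·20 = 21.5; r = 16.5 − 21.5 = -5
x=26: ŷ = 5.5 + 0.8·26 = 26.3; r = 32.3 − 26.3 = 6
x=28: ŷ = 5.5 + 0.8·28 = 27.9; r = 23.5 − 27.9 = -4.4
Largest |r| is 6 at x = 26, residual 6.

x = 26, r = 6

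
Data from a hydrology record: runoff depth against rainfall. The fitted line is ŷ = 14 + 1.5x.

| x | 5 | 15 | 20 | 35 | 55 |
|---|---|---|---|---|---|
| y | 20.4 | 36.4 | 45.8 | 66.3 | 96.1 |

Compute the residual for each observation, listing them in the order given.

-1.1, -0.1, 1.8, -0.2, -0.4

x=5: ŷ = 14 + 1.5·5 = 21.5; r = 20.4 − 21.5 = -1.1
x=15: ŷ = 14 + 1.5·15 = 36.5; r = 36.4 − 36.5 = -0.1
x=20: ŷ = 14 + 1.5·20 = 44; r = 45.8 − 44 = 1.8
x=35: ŷ = 14 + 1.5·35 = 66.5; r = 66.3 − 66.5 = -0.2
x=55: ŷ = 14 + 1.5·55 = 96.5; r = 96.1 − 96.5 = -0.4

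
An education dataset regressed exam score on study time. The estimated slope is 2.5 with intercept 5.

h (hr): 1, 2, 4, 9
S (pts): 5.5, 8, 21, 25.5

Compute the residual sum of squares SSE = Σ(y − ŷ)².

h=1: ŷ = 5 + 2.5·1 = 7.5; e = 5.5 − 7.5 = -2
h=2: ŷ = 5 + 2.5·2 = 10; e = 8 − 10 = -2
h=4: ŷ = 5 + 2.5·4 = 15; e = 21 − 15 = 6
h=9: ŷ = 5 + 2.5·9 = 27.5; e = 25.5 − 27.5 = -2
SSE = 4 + 4 + 36 + 4 = 48

SSE = 48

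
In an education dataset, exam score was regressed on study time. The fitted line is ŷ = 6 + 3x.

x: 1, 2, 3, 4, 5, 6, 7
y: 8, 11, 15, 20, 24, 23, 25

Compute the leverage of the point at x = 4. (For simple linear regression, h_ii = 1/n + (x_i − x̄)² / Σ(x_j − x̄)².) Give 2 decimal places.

x̄ = (1 + 2 + 3 + 4 + 5 + 6 + 7)/7 = 4
Σ(x − x̄)² = 9 + 4 + 1 + 0 + 1 + 4 + 9 = 28
h = 1/7 + (0)²/28 = 0.142857 + 0 = 0.14

h = 0.14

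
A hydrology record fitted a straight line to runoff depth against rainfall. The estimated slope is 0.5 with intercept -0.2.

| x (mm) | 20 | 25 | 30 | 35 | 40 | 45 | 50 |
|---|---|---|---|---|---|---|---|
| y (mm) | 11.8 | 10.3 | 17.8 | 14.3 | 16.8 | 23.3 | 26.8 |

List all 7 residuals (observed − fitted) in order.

2, -2, 3, -3, -3, 1, 2

x=20: ŷ = -0.2 + 0.5·20 = 9.8; e = 11.8 − 9.8 = 2
x=25: ŷ = -0.2 + 0.5·25 = 12.3; e = 10.3 − 12.3 = -2
x=30: ŷ = -0.2 + 0.5·30 = 14.8; e = 17.8 − 14.8 = 3
x=35: ŷ = -0.2 + 0.5·35 = 17.3; e = 14.3 − 17.3 = -3
x=40: ŷ = -0.2 + 0.5·40 = 19.8; e = 16.8 − 19.8 = -3
x=45: ŷ = -0.2 + 0.5·45 = 22.3; e = 23.3 − 22.3 = 1
x=50: ŷ = -0.2 + 0.5·50 = 24.8; e = 26.8 − 24.8 = 2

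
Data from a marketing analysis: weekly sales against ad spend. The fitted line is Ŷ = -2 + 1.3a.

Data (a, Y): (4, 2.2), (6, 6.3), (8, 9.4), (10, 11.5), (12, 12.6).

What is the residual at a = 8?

Ŷ = -2 + 1.3·8 = 8.4
r = 9.4 − 8.4 = 1

r = 1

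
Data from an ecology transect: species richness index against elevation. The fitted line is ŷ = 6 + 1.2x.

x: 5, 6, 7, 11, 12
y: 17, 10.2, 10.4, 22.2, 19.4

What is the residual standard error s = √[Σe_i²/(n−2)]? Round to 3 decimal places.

x=5: ŷ = 6 + 1.2·5 = 12; e = 17 − 12 = 5
x=6: ŷ = 6 + 1.2·6 = 13.2; e = 10.2 − 13.2 = -3
x=7: ŷ = 6 + 1.2·7 = 14.4; e = 10.4 − 14.4 = -4
x=11: ŷ = 6 + 1.2·11 = 19.2; e = 22.2 − 19.2 = 3
x=12: ŷ = 6 + 1.2·12 = 20.4; e = 19.4 − 20.4 = -1
SSE = 25 + 9 + 16 + 9 + 1 = 60
s = √(60/3) = √20 ≈ 4.472

s = 4.472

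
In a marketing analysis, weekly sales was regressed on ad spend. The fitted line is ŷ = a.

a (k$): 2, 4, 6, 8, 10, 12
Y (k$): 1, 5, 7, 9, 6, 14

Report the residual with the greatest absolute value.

r = -4

a=2: ŷ = 2 = 2; r = 1 − 2 = -1
a=4: ŷ = 4 = 4; r = 5 − 4 = 1
a=6: ŷ = 6 = 6; r = 7 − 6 = 1
a=8: ŷ = 8 = 8; r = 9 − 8 = 1
a=10: ŷ = 10 = 10; r = 6 − 10 = -4
a=12: ŷ = 12 = 12; r = 14 − 12 = 2
Largest |r| is 4 at a = 10, residual -4.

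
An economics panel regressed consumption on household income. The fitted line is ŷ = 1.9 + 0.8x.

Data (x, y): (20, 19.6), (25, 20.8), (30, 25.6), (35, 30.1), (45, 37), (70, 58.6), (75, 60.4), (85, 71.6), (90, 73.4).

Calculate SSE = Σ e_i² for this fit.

SSE = 10.92

x=20: ŷ = 1.9 + 0.8·20 = 17.9; e = 19.6 − 17.9 = 1.7
x=25: ŷ = 1.9 + 0.8·25 = 21.9; e = 20.8 − 21.9 = -1.1
x=30: ŷ = 1.9 + 0.8·30 = 25.9; e = 25.6 − 25.9 = -0.3
x=35: ŷ = 1.9 + 0.8·35 = 29.9; e = 30.1 − 29.9 = 0.2
x=45: ŷ = 1.9 + 0.8·45 = 37.9; e = 37 − 37.9 = -0.9
x=70: ŷ = 1.9 + 0.8·70 = 57.9; e = 58.6 − 57.9 = 0.7
x=75: ŷ = 1.9 + 0.8·75 = 61.9; e = 60.4 − 61.9 = -1.5
x=85: ŷ = 1.9 + 0.8·85 = 69.9; e = 71.6 − 69.9 = 1.7
x=90: ŷ = 1.9 + 0.8·90 = 73.9; e = 73.4 − 73.9 = -0.5
SSE = 2.89 + 1.21 + 0.09 + 0.04 + 0.81 + 0.49 + 2.25 + 2.89 + 0.25 = 10.92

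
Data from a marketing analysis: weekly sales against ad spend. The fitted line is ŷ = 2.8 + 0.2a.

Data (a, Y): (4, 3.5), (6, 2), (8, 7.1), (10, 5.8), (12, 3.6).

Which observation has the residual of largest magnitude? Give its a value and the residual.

a = 8, r = 2.7

a=4: ŷ = 2.8 + 0.2·4 = 3.6; r = 3.5 − 3.6 = -0.1
a=6: ŷ = 2.8 + 0.2·6 = 4; r = 2 − 4 = -2
a=8: ŷ = 2.8 + 0.2·8 = 4.4; r = 7.1 − 4.4 = 2.7
a=10: ŷ = 2.8 + 0.2·10 = 4.8; r = 5.8 − 4.8 = 1
a=12: ŷ = 2.8 + 0.2·12 = 5.2; r = 3.6 − 5.2 = -1.6
Largest |r| is 2.7 at a = 8, residual 2.7.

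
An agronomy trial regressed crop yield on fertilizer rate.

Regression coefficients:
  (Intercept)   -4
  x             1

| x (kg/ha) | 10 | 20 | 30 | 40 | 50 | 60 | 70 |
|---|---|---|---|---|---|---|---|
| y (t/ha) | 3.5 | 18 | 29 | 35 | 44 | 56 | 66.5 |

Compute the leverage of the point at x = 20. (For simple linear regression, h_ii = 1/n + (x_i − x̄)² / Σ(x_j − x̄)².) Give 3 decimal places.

x̄ = (10 + 20 + 30 + 40 + 50 + 60 + 70)/7 = 40
Σ(x − x̄)² = 900 + 400 + 100 + 0 + 100 + 400 + 900 = 2800
h = 1/7 + (-20)²/2800 = 0.142857 + 0.142857 = 0.286

h = 0.286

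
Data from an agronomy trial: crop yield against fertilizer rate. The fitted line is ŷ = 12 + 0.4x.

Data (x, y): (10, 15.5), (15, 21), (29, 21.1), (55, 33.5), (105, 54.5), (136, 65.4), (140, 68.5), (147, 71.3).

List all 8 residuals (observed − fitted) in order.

-0.5, 3, -2.5, -0.5, 0.5, -1, 0.5, 0.5

x=10: ŷ = 12 + 0.4·10 = 16; e = 15.5 − 16 = -0.5
x=15: ŷ = 12 + 0.4·15 = 18; e = 21 − 18 = 3
x=29: ŷ = 12 + 0.4·29 = 23.6; e = 21.1 − 23.6 = -2.5
x=55: ŷ = 12 + 0.4·55 = 34; e = 33.5 − 34 = -0.5
x=105: ŷ = 12 + 0.4·105 = 54; e = 54.5 − 54 = 0.5
x=136: ŷ = 12 + 0.4·136 = 66.4; e = 65.4 − 66.4 = -1
x=140: ŷ = 12 + 0.4·140 = 68; e = 68.5 − 68 = 0.5
x=147: ŷ = 12 + 0.4·147 = 70.8; e = 71.3 − 70.8 = 0.5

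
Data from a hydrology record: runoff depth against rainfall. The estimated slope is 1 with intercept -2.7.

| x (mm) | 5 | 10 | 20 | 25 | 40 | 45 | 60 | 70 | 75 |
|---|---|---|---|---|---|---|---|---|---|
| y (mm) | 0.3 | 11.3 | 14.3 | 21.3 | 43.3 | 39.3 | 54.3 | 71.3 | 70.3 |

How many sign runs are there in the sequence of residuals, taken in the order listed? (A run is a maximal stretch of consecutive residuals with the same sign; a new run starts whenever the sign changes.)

x=5: ŷ = -2.7 + 5 = 2.3; e = 0.3 − 2.3 = -2
x=10: ŷ = -2.7 + 10 = 7.3; e = 11.3 − 7.3 = 4
x=20: ŷ = -2.7 + 20 = 17.3; e = 14.3 − 17.3 = -3
x=25: ŷ = -2.7 + 25 = 22.3; e = 21.3 − 22.3 = -1
x=40: ŷ = -2.7 + 40 = 37.3; e = 43.3 − 37.3 = 6
x=45: ŷ = -2.7 + 45 = 42.3; e = 39.3 − 42.3 = -3
x=60: ŷ = -2.7 + 60 = 57.3; e = 54.3 − 57.3 = -3
x=70: ŷ = -2.7 + 70 = 67.3; e = 71.3 − 67.3 = 4
x=75: ŷ = -2.7 + 75 = 72.3; e = 70.3 − 72.3 = -2
Signs: − + − − + − − + −
Runs: −×1, +×1, −×2, +×1, −×2, +×1, −×1 → 7

7 runs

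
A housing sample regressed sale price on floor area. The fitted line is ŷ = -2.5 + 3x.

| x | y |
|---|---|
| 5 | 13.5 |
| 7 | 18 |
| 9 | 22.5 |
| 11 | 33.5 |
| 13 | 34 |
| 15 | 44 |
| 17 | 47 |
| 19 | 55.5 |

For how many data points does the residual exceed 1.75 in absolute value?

x=5: ŷ = -2.5 + 3·5 = 12.5; e = 13.5 − 12.5 = 1
x=7: ŷ = -2.5 + 3·7 = 18.5; e = 18 − 18.5 = -0.5
x=9: ŷ = -2.5 + 3·9 = 24.5; e = 22.5 − 24.5 = -2
x=11: ŷ = -2.5 + 3·11 = 30.5; e = 33.5 − 30.5 = 3
x=13: ŷ = -2.5 + 3·13 = 36.5; e = 34 − 36.5 = -2.5
x=15: ŷ = -2.5 + 3·15 = 42.5; e = 44 − 42.5 = 1.5
x=17: ŷ = -2.5 + 3·17 = 48.5; e = 47 − 48.5 = -1.5
x=19: ŷ = -2.5 + 3·19 = 54.5; e = 55.5 − 54.5 = 1
|e| > 1.75: x=9 (|e|=2), x=11 (|e|=3), x=13 (|e|=2.5) → 3

3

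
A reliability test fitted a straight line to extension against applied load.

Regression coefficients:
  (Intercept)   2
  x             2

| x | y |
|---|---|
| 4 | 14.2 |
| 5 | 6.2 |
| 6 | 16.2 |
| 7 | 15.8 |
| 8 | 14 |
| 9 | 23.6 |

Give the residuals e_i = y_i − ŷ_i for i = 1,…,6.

4.2, -5.8, 2.2, -0.2, -4, 3.6

x=4: ŷ = 2 + 2·4 = 10; e = 14.2 − 10 = 4.2
x=5: ŷ = 2 + 2·5 = 12; e = 6.2 − 12 = -5.8
x=6: ŷ = 2 + 2·6 = 14; e = 16.2 − 14 = 2.2
x=7: ŷ = 2 + 2·7 = 16; e = 15.8 − 16 = -0.2
x=8: ŷ = 2 + 2·8 = 18; e = 14 − 18 = -4
x=9: ŷ = 2 + 2·9 = 20; e = 23.6 − 20 = 3.6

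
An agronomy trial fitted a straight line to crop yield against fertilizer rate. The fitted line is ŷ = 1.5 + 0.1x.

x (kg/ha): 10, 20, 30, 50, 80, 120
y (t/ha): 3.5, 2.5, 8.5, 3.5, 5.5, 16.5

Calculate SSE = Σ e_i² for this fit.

x=10: ŷ = 1.5 + 0.1·10 = 2.5; e = 3.5 − 2.5 = 1
x=20: ŷ = 1.5 + 0.1·20 = 3.5; e = 2.5 − 3.5 = -1
x=30: ŷ = 1.5 + 0.1·30 = 4.5; e = 8.5 − 4.5 = 4
x=50: ŷ = 1.5 + 0.1·50 = 6.5; e = 3.5 − 6.5 = -3
x=80: ŷ = 1.5 + 0.1·80 = 9.5; e = 5.5 − 9.5 = -4
x=120: ŷ = 1.5 + 0.1·120 = 13.5; e = 16.5 − 13.5 = 3
SSE = 1 + 1 + 16 + 9 + 16 + 9 = 52

SSE = 52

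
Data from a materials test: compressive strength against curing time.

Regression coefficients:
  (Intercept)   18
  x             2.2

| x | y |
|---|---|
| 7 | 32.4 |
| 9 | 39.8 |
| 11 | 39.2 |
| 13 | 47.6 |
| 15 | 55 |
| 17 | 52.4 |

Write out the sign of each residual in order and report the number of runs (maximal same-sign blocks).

5 runs

x=7: ŷ = 18 + 2.2·7 = 33.4; r = 32.4 − 33.4 = -1
x=9: ŷ = 18 + 2.2·9 = 37.8; r = 39.8 − 37.8 = 2
x=11: ŷ = 18 + 2.2·11 = 42.2; r = 39.2 − 42.2 = -3
x=13: ŷ = 18 + 2.2·13 = 46.6; r = 47.6 − 46.6 = 1
x=15: ŷ = 18 + 2.2·15 = 51; r = 55 − 51 = 4
x=17: ŷ = 18 + 2.2·17 = 55.4; r = 52.4 − 55.4 = -3
Signs: − + − + + −
Runs: −×1, +×1, −×1, +×2, −×1 → 5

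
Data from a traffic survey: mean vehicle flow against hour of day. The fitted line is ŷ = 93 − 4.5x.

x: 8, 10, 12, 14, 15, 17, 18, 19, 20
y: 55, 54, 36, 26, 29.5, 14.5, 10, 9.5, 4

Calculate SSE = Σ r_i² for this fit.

SSE = 94

x=8: ŷ = 93 − 4.5·8 = 57; r = 55 − 57 = -2
x=10: ŷ = 93 − 4.5·10 = 48; r = 54 − 48 = 6
x=12: ŷ = 93 − 4.5·12 = 39; r = 36 − 39 = -3
x=14: ŷ = 93 − 4.5·14 = 30; r = 26 − 30 = -4
x=15: ŷ = 93 − 4.5·15 = 25.5; r = 29.5 − 25.5 = 4
x=17: ŷ = 93 − 4.5·17 = 16.5; r = 14.5 − 16.5 = -2
x=18: ŷ = 93 − 4.5·18 = 12; r = 10 − 12 = -2
x=19: ŷ = 93 − 4.5·19 = 7.5; r = 9.5 − 7.5 = 2
x=20: ŷ = 93 − 4.5·20 = 3; r = 4 − 3 = 1
SSE = 4 + 36 + 9 + 16 + 16 + 4 + 4 + 4 + 1 = 94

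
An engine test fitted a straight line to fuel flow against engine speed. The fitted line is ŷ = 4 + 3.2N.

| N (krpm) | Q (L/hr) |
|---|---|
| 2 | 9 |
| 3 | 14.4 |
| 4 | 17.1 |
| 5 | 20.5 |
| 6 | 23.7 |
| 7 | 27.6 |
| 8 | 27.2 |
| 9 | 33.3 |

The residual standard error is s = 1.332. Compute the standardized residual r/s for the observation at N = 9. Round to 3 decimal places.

ŷ = 4 + 3.2·9 = 32.8
r = 33.3 − 32.8 = 0.5
r/s = 0.5 / 1.332 = 0.375

0.375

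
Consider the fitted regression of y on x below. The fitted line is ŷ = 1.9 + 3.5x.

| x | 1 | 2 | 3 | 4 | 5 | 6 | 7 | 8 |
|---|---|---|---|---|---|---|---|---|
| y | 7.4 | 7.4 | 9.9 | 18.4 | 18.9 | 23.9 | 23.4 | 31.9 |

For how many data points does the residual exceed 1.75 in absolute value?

x=1: ŷ = 1.9 + 3.5·1 = 5.4; e = 7.4 − 5.4 = 2
x=2: ŷ = 1.9 + 3.5·2 = 8.9; e = 7.4 − 8.9 = -1.5
x=3: ŷ = 1.9 + 3.5·3 = 12.4; e = 9.9 − 12.4 = -2.5
x=4: ŷ = 1.9 + 3.5·4 = 15.9; e = 18.4 − 15.9 = 2.5
x=5: ŷ = 1.9 + 3.5·5 = 19.4; e = 18.9 − 19.4 = -0.5
x=6: ŷ = 1.9 + 3.5·6 = 22.9; e = 23.9 − 22.9 = 1
x=7: ŷ = 1.9 + 3.5·7 = 26.4; e = 23.4 − 26.4 = -3
x=8: ŷ = 1.9 + 3.5·8 = 29.9; e = 31.9 − 29.9 = 2
|e| > 1.75: x=1 (|e|=2), x=3 (|e|=2.5), x=4 (|e|=2.5), x=7 (|e|=3), x=8 (|e|=2) → 5

5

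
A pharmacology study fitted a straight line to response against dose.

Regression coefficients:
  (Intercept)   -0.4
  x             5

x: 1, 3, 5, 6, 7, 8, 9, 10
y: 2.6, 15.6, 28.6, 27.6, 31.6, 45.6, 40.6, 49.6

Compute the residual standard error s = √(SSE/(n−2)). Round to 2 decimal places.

s = 3.79

x=1: ŷ = -0.4 + 5·1 = 4.6; r = 2.6 − 4.6 = -2
x=3: ŷ = -0.4 + 5·3 = 14.6; r = 15.6 − 14.6 = 1
x=5: ŷ = -0.4 + 5·5 = 24.6; r = 28.6 − 24.6 = 4
x=6: ŷ = -0.4 + 5·6 = 29.6; r = 27.6 − 29.6 = -2
x=7: ŷ = -0.4 + 5·7 = 34.6; r = 31.6 − 34.6 = -3
x=8: ŷ = -0.4 + 5·8 = 39.6; r = 45.6 − 39.6 = 6
x=9: ŷ = -0.4 + 5·9 = 44.6; r = 40.6 − 44.6 = -4
x=10: ŷ = -0.4 + 5·10 = 49.6; r = 49.6 − 49.6 = 0
SSE = 4 + 1 + 16 + 4 + 9 + 36 + 16 + 0 = 86
s = √(86/6) = √14.3333 ≈ 3.79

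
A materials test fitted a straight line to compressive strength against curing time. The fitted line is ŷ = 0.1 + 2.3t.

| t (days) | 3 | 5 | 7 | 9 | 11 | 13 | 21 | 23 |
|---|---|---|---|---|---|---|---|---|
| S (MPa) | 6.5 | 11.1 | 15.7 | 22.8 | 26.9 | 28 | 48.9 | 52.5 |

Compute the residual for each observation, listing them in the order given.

t=3: ŷ = 0.1 + 2.3·3 = 7; r = 6.5 − 7 = -0.5
t=5: ŷ = 0.1 + 2.3·5 = 11.6; r = 11.1 − 11.6 = -0.5
t=7: ŷ = 0.1 + 2.3·7 = 16.2; r = 15.7 − 16.2 = -0.5
t=9: ŷ = 0.1 + 2.3·9 = 20.8; r = 22.8 − 20.8 = 2
t=11: ŷ = 0.1 + 2.3·11 = 25.4; r = 26.9 − 25.4 = 1.5
t=13: ŷ = 0.1 + 2.3·13 = 30; r = 28 − 30 = -2
t=21: ŷ = 0.1 + 2.3·21 = 48.4; r = 48.9 − 48.4 = 0.5
t=23: ŷ = 0.1 + 2.3·23 = 53; r = 52.5 − 53 = -0.5

-0.5, -0.5, -0.5, 2, 1.5, -2, 0.5, -0.5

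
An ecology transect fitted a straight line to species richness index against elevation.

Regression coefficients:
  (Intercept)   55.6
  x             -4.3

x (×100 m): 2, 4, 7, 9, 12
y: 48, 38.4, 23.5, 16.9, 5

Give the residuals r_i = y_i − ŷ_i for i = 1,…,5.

x=2: ŷ = 55.6 − 4.3·2 = 47; r = 48 − 47 = 1
x=4: ŷ = 55.6 − 4.3·4 = 38.4; r = 38.4 − 38.4 = 0
x=7: ŷ = 55.6 − 4.3·7 = 25.5; r = 23.5 − 25.5 = -2
x=9: ŷ = 55.6 − 4.3·9 = 16.9; r = 16.9 − 16.9 = 0
x=12: ŷ = 55.6 − 4.3·12 = 4; r = 5 − 4 = 1

1, 0, -2, 0, 1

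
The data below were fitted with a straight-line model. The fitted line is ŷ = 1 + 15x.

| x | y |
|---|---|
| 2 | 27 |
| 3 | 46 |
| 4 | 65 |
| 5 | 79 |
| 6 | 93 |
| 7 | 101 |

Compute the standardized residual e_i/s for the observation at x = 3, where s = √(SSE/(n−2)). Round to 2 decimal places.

x=2: ŷ = 1 + 15·2 = 31; e = 27 − 31 = -4
x=3: ŷ = 1 + 15·3 = 46; e = 46 − 46 = 0
x=4: ŷ = 1 + 15·4 = 61; e = 65 − 61 = 4
x=5: ŷ = 1 + 15·5 = 76; e = 79 − 76 = 3
x=6: ŷ = 1 + 15·6 = 91; e = 93 − 91 = 2
x=7: ŷ = 1 + 15·7 = 106; e = 101 − 106 = -5
SSE = 16 + 0 + 16 + 9 + 4 + 25 = 70
s = √(70/4) = 4.1833
e/s = 0 / 4.1833 = 0.00

0.00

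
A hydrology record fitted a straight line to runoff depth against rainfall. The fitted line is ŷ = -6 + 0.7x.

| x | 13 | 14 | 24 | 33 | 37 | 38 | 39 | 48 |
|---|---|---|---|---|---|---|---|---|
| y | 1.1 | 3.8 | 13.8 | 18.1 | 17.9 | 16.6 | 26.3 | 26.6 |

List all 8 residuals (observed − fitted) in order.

-2, 0, 3, 1, -2, -4, 5, -1

x=13: ŷ = -6 + 0.7·13 = 3.1; e = 1.1 − 3.1 = -2
x=14: ŷ = -6 + 0.7·14 = 3.8; e = 3.8 − 3.8 = 0
x=24: ŷ = -6 + 0.7·24 = 10.8; e = 13.8 − 10.8 = 3
x=33: ŷ = -6 + 0.7·33 = 17.1; e = 18.1 − 17.1 = 1
x=37: ŷ = -6 + 0.7·37 = 19.9; e = 17.9 − 19.9 = -2
x=38: ŷ = -6 + 0.7·38 = 20.6; e = 16.6 − 20.6 = -4
x=39: ŷ = -6 + 0.7·39 = 21.3; e = 26.3 − 21.3 = 5
x=48: ŷ = -6 + 0.7·48 = 27.6; e = 26.6 − 27.6 = -1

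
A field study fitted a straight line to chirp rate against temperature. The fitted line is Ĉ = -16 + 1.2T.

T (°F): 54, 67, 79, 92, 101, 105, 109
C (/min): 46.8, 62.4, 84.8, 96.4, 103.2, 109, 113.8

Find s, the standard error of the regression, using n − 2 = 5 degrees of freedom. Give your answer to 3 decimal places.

T=54: Ĉ = -16 + 1.2·54 = 48.8; e = 46.8 − 48.8 = -2
T=67: Ĉ = -16 + 1.2·67 = 64.4; e = 62.4 − 64.4 = -2
T=79: Ĉ = -16 + 1.2·79 = 78.8; e = 84.8 − 78.8 = 6
T=92: Ĉ = -16 + 1.2·92 = 94.4; e = 96.4 − 94.4 = 2
T=101: Ĉ = -16 + 1.2·101 = 105.2; e = 103.2 − 105.2 = -2
T=105: Ĉ = -16 + 1.2·105 = 110; e = 109 − 110 = -1
T=109: Ĉ = -16 + 1.2·109 = 114.8; e = 113.8 − 114.8 = -1
SSE = 4 + 4 + 36 + 4 + 4 + 1 + 1 = 54
s = √(54/5) = √10.8 ≈ 3.286

s = 3.286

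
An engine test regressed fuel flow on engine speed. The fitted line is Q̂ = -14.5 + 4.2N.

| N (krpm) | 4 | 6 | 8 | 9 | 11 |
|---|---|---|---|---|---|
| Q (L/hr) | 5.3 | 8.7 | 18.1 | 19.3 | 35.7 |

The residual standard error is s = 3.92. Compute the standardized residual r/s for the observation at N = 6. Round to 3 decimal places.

Q̂ = -14.5 + 4.2·6 = 10.7
r = 8.7 − 10.7 = -2
r/s = -2 / 3.92 = -0.510

-0.510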